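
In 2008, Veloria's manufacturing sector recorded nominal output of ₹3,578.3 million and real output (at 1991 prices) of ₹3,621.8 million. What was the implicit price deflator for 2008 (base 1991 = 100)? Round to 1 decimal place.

implicit price deflator = (Nominal / Real) × 100 = 3578.3 / 3621.8 × 100 = 98.80.

98.8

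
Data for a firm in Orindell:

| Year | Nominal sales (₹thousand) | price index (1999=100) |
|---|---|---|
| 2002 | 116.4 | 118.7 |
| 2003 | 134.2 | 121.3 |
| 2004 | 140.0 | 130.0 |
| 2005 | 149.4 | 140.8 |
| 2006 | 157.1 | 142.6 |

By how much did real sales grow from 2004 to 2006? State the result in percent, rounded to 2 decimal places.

2.30%

Real sales 2004 = 140.0/1.300 = 107.69.
Real sales 2006 = 157.1/1.426 = 110.17.
Change = 110.17/107.69 − 1 = 0.0230.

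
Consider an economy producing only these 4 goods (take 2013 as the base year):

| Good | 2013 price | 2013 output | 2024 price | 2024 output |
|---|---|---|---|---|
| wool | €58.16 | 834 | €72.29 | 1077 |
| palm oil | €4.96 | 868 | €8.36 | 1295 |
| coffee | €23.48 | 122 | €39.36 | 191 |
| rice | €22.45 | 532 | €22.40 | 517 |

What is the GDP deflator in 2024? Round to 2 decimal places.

Nominal GDP 2024 = 72.29·1077 + 8.36·1295 + 39.36·191 + 22.40·517 = 107781.09.
Real GDP 2024 (at 2013 prices) = 58.16·1077 + 4.96·1295 + 23.48·191 + 22.45·517 = 85152.85.
Deflator = Nominal/Real × 100 = 107781.09/85152.85 × 100 = 126.574.

126.57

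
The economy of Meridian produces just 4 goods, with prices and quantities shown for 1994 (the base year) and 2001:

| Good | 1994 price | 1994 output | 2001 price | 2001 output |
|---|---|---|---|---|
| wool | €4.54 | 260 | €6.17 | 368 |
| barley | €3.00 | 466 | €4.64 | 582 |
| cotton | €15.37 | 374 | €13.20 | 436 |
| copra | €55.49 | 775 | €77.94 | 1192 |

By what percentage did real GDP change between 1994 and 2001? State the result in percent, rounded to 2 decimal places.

48.57%

Real GDP 1994 = Nominal GDP 1994 = 4.54·260 + 3.00·466 + 15.37·374 + 55.49·775 = 51331.53.
Real GDP 2001 (at 1994 prices) = 4.54·368 + 3.00·582 + 15.37·436 + 55.49·1192 = 76262.12.
Real growth = 76262.12/51331.53 − 1 = 0.4857.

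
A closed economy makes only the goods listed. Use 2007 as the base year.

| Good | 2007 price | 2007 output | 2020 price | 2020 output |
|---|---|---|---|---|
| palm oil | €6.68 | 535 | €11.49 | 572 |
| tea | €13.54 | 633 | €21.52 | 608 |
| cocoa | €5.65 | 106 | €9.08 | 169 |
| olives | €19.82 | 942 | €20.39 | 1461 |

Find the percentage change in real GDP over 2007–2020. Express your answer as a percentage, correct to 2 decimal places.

33.59%

Real GDP 2007 = Nominal GDP 2007 = 6.68·535 + 13.54·633 + 5.65·106 + 19.82·942 = 31413.96.
Real GDP 2020 (at 2007 prices) = 6.68·572 + 13.54·608 + 5.65·169 + 19.82·1461 = 41965.15.
Real growth = 41965.15/31413.96 − 1 = 0.3359.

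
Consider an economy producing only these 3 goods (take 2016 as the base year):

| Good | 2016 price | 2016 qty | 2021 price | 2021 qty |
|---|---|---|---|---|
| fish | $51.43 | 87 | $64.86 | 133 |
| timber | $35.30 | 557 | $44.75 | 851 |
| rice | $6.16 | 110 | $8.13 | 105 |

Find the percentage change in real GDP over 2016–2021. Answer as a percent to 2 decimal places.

Real GDP 2016 = Nominal GDP 2016 = 51.43·87 + 35.30·557 + 6.16·110 = 24814.11.
Real GDP 2021 (at 2016 prices) = 51.43·133 + 35.30·851 + 6.16·105 = 37527.29.
Real growth = 37527.29/24814.11 − 1 = 0.5123.

51.23%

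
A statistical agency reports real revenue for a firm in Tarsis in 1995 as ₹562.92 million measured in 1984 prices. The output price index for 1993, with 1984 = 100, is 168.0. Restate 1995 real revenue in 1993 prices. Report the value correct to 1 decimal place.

₹945.7 million

Real revenue in 1993 prices = Real revenue in 1984 prices × (P_1993/P_1984) = 562.92 × 1.680 = 945.71.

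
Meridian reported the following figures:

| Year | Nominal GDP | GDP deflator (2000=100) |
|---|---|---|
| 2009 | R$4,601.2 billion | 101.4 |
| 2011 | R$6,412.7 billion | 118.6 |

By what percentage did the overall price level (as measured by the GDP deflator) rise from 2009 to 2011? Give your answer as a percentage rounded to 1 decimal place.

Price-level change = 118.6 / 101.4 − 1 = 0.1696.

17.0%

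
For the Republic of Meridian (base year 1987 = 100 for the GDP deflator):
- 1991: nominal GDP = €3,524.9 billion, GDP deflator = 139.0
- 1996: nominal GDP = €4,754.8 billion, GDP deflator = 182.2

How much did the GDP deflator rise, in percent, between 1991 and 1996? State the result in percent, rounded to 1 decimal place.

Price-level change = 182.2 / 139.0 − 1 = 0.3108.

31.1%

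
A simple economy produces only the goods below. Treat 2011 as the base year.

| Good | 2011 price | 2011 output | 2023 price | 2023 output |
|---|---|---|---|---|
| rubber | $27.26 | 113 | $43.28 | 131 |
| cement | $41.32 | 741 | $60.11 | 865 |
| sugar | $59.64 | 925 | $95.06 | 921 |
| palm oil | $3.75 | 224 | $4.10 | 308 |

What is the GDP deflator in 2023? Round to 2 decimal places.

153.55

Nominal GDP 2023 = 43.28·131 + 60.11·865 + 95.06·921 + 4.10·308 = 146477.89.
Real GDP 2023 (at 2011 prices) = 27.26·131 + 41.32·865 + 59.64·921 + 3.75·308 = 95396.30.
Deflator = Nominal/Real × 100 = 146477.89/95396.30 × 100 = 153.547.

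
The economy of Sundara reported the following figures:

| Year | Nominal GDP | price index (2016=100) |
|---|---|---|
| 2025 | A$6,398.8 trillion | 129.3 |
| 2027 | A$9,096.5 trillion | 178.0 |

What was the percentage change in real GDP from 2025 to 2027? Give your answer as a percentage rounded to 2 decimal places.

Deflate each year: 2025 → 6398.8/1.293 = 4948.80; 2027 → 9096.5/1.780 = 5110.39.
So real GDP changed by 5110.39/4948.80 − 1 = 0.0327, i.e. 3.27%.

3.27%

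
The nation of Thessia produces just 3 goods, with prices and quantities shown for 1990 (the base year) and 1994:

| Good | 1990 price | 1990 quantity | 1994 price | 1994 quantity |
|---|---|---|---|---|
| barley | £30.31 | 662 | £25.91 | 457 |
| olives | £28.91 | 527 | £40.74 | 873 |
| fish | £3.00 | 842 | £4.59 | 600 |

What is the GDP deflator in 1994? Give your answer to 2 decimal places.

122.67

Nominal GDP 1994 = 25.91·457 + 40.74·873 + 4.59·600 = 50160.89.
Real GDP 1994 (at 1990 prices) = 30.31·457 + 28.91·873 + 3.00·600 = 40890.10.
Deflator = Nominal/Real × 100 = 50160.89/40890.10 × 100 = 122.672.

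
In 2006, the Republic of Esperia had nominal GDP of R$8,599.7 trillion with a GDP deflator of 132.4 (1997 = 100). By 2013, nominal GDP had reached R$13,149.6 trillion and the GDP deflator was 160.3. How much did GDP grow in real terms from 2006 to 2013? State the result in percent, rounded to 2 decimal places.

26.29%

Real GDP 2006 = 8599.7 / 1.324 = 6495.24.
Real GDP 2013 = 13149.6 / 1.603 = 8203.12.
Real growth = 8203.12 / 6495.24 − 1 = 0.2629.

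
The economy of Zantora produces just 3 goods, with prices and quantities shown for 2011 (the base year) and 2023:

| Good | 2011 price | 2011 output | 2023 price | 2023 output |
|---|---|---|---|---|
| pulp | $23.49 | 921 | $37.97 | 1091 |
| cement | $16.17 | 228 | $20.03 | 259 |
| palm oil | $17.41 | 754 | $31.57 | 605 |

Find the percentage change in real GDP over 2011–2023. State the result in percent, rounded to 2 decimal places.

4.94%

Real GDP 2011 = Nominal GDP 2011 = 23.49·921 + 16.17·228 + 17.41·754 = 38448.19.
Real GDP 2023 (at 2011 prices) = 23.49·1091 + 16.17·259 + 17.41·605 = 40348.67.
Real growth = 40348.67/38448.19 − 1 = 0.0494.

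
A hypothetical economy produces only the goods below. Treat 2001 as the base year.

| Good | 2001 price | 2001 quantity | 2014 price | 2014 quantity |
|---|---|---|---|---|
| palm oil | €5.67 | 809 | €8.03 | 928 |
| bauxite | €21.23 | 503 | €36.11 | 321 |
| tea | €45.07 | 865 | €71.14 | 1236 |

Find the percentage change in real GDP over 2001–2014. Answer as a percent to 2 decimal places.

Real GDP 2001 = Nominal GDP 2001 = 5.67·809 + 21.23·503 + 45.07·865 = 54251.27.
Real GDP 2014 (at 2001 prices) = 5.67·928 + 21.23·321 + 45.07·1236 = 67783.11.
Real growth = 67783.11/54251.27 − 1 = 0.2494.

24.94%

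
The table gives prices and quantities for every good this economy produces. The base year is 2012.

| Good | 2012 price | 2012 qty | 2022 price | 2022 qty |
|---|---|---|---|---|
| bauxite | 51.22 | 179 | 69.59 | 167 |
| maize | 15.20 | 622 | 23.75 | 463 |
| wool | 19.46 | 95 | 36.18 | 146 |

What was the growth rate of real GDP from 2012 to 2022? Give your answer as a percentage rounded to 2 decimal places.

-9.96%

Real GDP 2012 = Nominal GDP 2012 = 51.22·179 + 15.20·622 + 19.46·95 = 20471.48.
Real GDP 2022 (at 2012 prices) = 51.22·167 + 15.20·463 + 19.46·146 = 18432.50.
Real growth = 18432.50/20471.48 − 1 = -0.0996.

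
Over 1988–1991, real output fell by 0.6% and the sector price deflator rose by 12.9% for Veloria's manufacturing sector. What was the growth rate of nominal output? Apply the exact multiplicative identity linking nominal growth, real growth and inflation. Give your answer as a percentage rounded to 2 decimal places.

12.22%

(1 + g_nom) = (1 + g_real)(1 + π) = 0.9940 × 1.1290 = 1.12223.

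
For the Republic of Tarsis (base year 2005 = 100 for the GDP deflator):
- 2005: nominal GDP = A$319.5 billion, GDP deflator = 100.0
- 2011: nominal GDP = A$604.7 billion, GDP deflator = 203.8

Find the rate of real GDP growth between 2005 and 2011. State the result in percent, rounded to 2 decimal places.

Deflate each year: 2005 → 319.5/1.000 = 319.50; 2011 → 604.7/2.038 = 296.71.
So real GDP changed by 296.71/319.50 − 1 = -0.0713, i.e. -7.13%.

-7.13%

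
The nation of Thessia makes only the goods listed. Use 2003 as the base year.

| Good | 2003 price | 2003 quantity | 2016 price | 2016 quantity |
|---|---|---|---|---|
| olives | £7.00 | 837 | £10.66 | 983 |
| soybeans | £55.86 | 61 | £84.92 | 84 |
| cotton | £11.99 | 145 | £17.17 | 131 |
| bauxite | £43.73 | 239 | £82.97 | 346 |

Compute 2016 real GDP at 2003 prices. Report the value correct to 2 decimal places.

Real GDP 2016 = Σ (p_2003 × q_2016) = 7.00·983 + 55.86·84 + 11.99·131 + 43.73·346 = 28274.51.

£28274.51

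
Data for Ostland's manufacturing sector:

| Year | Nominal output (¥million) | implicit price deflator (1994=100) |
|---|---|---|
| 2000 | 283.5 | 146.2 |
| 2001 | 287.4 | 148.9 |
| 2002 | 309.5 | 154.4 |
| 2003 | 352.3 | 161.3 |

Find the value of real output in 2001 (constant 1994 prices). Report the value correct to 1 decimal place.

¥193.0 million

Real output 2001 = 287.4 / 1.489 = 193.02.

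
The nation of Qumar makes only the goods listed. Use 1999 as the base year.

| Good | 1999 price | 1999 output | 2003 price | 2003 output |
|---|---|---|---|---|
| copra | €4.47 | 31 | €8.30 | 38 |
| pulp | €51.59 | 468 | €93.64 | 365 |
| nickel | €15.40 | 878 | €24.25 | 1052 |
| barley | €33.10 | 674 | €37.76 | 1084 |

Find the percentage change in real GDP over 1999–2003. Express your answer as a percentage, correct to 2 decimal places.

Real GDP 1999 = Nominal GDP 1999 = 4.47·31 + 51.59·468 + 15.40·878 + 33.10·674 = 60113.29.
Real GDP 2003 (at 1999 prices) = 4.47·38 + 51.59·365 + 15.40·1052 + 33.10·1084 = 71081.41.
Real growth = 71081.41/60113.29 − 1 = 0.1825.

18.25%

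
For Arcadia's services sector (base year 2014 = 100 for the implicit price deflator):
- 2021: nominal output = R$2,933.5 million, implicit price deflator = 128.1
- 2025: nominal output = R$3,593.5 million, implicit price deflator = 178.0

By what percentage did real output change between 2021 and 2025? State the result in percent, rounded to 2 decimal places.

-11.84%

Deflate each year: 2021 → 2933.5/1.281 = 2290.01; 2025 → 3593.5/1.780 = 2018.82.
So real output changed by 2018.82/2290.01 − 1 = -0.1184, i.e. -11.84%.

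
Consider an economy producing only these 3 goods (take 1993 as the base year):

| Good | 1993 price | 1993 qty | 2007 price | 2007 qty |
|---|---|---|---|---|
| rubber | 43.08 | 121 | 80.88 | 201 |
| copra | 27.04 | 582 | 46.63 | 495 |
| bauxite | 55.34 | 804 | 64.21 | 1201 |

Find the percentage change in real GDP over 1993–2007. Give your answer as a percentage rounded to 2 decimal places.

35.24%

Real GDP 1993 = Nominal GDP 1993 = 43.08·121 + 27.04·582 + 55.34·804 = 65443.32.
Real GDP 2007 (at 1993 prices) = 43.08·201 + 27.04·495 + 55.34·1201 = 88507.22.
Real growth = 88507.22/65443.32 − 1 = 0.3524.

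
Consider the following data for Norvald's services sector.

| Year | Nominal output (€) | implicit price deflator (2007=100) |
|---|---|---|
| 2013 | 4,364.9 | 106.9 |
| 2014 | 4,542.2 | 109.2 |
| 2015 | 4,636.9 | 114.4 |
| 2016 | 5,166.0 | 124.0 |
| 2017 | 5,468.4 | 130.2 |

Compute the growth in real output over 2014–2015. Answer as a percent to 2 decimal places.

Real output 2014 = 4542.2/1.092 = 4159.52.
Real output 2015 = 4636.9/1.144 = 4053.23.
Change = 4053.23/4159.52 − 1 = -0.0256.

-2.56%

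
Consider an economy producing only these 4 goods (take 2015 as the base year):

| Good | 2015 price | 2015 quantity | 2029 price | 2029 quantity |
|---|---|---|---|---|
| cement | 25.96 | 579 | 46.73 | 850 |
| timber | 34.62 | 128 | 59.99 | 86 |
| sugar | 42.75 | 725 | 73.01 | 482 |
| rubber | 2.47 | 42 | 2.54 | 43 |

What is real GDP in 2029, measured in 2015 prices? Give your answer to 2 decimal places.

45755.03

Real GDP 2029 = Σ (p_2015 × q_2029) = 25.96·850 + 34.62·86 + 42.75·482 + 2.47·43 = 45755.03.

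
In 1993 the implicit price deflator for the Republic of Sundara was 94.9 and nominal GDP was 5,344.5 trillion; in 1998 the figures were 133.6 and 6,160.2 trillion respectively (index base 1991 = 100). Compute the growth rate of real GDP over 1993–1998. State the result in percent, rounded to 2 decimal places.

-18.13%

Deflate each year: 1993 → 5344.5/0.949 = 5631.72; 1998 → 6160.2/1.336 = 4610.93.
So real GDP changed by 4610.93/5631.72 − 1 = -0.1813, i.e. -18.13%.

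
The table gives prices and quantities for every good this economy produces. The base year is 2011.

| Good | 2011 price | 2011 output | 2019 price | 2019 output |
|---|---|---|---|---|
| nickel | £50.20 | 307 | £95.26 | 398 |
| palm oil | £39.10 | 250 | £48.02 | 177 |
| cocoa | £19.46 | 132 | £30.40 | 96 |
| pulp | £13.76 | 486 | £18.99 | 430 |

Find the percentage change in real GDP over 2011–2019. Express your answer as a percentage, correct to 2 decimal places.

Real GDP 2011 = Nominal GDP 2011 = 50.20·307 + 39.10·250 + 19.46·132 + 13.76·486 = 34442.48.
Real GDP 2019 (at 2011 prices) = 50.20·398 + 39.10·177 + 19.46·96 + 13.76·430 = 34685.26.
Real growth = 34685.26/34442.48 − 1 = 0.0070.

0.70%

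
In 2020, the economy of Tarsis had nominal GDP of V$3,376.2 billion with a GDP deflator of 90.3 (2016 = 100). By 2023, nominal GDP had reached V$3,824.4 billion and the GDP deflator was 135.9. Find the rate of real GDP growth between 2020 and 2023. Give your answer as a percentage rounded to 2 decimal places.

-24.73%

Real GDP 2020 = 3376.2 / 0.903 = 3738.87.
Real GDP 2023 = 3824.4 / 1.359 = 2814.13.
Real growth = 2814.13 / 3738.87 − 1 = -0.2473.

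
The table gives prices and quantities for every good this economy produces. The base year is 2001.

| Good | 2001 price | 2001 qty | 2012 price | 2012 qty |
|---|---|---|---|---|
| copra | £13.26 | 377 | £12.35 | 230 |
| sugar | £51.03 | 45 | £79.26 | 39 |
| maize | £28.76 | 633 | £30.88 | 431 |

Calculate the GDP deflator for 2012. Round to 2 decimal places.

110.35

Nominal GDP 2012 = 12.35·230 + 79.26·39 + 30.88·431 = 19240.92.
Real GDP 2012 (at 2001 prices) = 13.26·230 + 51.03·39 + 28.76·431 = 17435.53.
Deflator = Nominal/Real × 100 = 19240.92/17435.53 × 100 = 110.355.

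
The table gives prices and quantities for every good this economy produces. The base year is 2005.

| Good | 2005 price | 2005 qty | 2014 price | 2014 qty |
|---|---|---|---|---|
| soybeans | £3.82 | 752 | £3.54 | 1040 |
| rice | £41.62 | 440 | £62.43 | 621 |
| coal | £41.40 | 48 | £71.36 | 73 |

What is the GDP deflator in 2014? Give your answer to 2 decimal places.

145.12

Nominal GDP 2014 = 3.54·1040 + 62.43·621 + 71.36·73 = 47659.91.
Real GDP 2014 (at 2005 prices) = 3.82·1040 + 41.62·621 + 41.40·73 = 32841.02.
Deflator = Nominal/Real × 100 = 47659.91/32841.02 × 100 = 145.123.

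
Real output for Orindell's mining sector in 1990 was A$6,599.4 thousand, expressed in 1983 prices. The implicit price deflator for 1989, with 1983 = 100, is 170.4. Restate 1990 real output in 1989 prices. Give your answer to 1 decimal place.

A$11,245.4 thousand

Real output in 1989 prices = Real output in 1983 prices × (P_1989/P_1983) = 6599.4 × 1.704 = 11245.38.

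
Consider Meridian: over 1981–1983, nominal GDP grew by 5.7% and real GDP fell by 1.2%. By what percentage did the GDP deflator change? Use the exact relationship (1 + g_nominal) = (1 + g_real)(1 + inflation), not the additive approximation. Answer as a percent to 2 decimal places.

6.98%

(1 + g_nom) = (1 + g_real)(1 + π), so π = 1.0570 / 0.9880 − 1 = 0.06984.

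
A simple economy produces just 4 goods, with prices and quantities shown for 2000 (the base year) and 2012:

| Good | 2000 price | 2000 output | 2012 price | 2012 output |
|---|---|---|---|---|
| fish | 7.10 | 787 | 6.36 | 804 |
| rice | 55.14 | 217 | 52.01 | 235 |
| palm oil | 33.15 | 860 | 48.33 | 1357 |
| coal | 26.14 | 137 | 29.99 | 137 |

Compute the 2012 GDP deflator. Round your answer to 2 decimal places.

129.44

Nominal GDP 2012 = 6.36·804 + 52.01·235 + 48.33·1357 + 29.99·137 = 87028.23.
Real GDP 2012 (at 2000 prices) = 7.10·804 + 55.14·235 + 33.15·1357 + 26.14·137 = 67232.03.
Deflator = Nominal/Real × 100 = 87028.23/67232.03 × 100 = 129.445.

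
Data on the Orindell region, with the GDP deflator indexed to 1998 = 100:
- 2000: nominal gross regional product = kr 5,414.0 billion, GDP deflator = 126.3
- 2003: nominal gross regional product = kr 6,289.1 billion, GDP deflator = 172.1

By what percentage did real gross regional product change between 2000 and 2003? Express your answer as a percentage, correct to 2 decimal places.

Deflate each year: 2000 → 5414.0/1.263 = 4286.62; 2003 → 6289.1/1.721 = 3654.33.
So real gross regional product changed by 3654.33/4286.62 − 1 = -0.1475, i.e. -14.75%.

-14.75%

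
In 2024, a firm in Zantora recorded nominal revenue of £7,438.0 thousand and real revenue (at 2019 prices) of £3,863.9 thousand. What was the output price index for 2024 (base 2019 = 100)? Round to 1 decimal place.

output price index = (Nominal / Real) × 100 = 7438.0 / 3863.9 × 100 = 192.50.

192.5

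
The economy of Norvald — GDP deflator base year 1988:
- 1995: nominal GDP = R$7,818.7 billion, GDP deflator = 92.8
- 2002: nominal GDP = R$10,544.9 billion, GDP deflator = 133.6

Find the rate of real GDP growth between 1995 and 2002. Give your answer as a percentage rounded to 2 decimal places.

Real GDP 1995 = 7818.7 / 0.928 = 8425.32.
Real GDP 2002 = 10544.9 / 1.336 = 7892.89.
Real growth = 7892.89 / 8425.32 − 1 = -0.0632.

-6.32%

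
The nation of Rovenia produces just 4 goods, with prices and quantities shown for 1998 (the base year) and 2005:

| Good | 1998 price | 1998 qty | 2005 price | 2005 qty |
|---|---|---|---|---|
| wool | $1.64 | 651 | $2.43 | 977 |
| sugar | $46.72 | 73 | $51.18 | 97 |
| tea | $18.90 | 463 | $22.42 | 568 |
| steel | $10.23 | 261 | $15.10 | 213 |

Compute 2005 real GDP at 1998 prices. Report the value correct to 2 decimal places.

Real GDP 2005 = Σ (p_1998 × q_2005) = 1.64·977 + 46.72·97 + 18.90·568 + 10.23·213 = 19048.31.

$19048.31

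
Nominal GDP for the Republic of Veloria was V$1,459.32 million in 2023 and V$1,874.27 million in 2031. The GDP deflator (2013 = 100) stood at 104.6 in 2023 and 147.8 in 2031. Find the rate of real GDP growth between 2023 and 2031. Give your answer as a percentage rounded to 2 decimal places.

-9.11%

Real GDP 2023 = 1459.32 / 1.046 = 1395.14.
Real GDP 2031 = 1874.27 / 1.478 = 1268.11.
Real growth = 1268.11 / 1395.14 − 1 = -0.0911.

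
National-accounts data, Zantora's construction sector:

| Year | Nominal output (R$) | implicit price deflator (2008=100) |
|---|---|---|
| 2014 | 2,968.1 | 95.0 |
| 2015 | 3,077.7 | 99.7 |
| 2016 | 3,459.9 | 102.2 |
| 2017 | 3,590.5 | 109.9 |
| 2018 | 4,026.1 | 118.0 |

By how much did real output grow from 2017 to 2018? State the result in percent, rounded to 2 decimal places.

4.43%

Real output 2017 = 3590.5/1.099 = 3267.06.
Real output 2018 = 4026.1/1.180 = 3411.95.
Change = 3411.95/3267.06 − 1 = 0.0443.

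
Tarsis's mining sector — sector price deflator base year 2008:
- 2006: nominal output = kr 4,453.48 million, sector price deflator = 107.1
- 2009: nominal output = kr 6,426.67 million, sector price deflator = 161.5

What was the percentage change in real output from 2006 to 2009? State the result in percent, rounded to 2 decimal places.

Deflate each year: 2006 → 4453.48/1.071 = 4158.24; 2009 → 6426.67/1.615 = 3979.36.
So real output changed by 3979.36/4158.24 − 1 = -0.0430, i.e. -4.30%.

-4.30%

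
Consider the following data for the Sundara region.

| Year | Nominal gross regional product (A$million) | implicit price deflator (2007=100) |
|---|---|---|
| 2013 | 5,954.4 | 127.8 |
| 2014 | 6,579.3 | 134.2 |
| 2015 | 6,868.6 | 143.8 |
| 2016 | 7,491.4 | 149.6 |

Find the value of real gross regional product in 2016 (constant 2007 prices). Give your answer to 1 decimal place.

Real gross regional product 2016 = 7491.4 / 1.496 = 5007.62.

A$5,007.6 million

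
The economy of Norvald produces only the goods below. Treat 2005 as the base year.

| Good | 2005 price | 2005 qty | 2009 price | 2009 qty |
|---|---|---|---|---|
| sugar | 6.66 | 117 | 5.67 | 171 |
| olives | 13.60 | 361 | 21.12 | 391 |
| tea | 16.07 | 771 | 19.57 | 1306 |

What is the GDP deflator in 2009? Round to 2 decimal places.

Nominal GDP 2009 = 5.67·171 + 21.12·391 + 19.57·1306 = 34785.91.
Real GDP 2009 (at 2005 prices) = 6.66·171 + 13.60·391 + 16.07·1306 = 27443.88.
Deflator = Nominal/Real × 100 = 34785.91/27443.88 × 100 = 126.753.

126.75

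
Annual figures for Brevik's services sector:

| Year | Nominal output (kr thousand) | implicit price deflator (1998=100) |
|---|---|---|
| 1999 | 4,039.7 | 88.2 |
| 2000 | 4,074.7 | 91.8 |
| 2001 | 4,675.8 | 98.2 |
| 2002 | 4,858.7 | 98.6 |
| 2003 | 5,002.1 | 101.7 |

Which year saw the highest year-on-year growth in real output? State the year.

2000: real = 4074.7/0.918 = 4438.67; growth vs 1999 (4580.16) = -3.09%.
2001: real = 4675.8/0.982 = 4761.51; growth vs 2000 (4438.67) = 7.27%.
2002: real = 4858.7/0.986 = 4927.69; growth vs 2001 (4761.51) = 3.49%.
2003: real = 5002.1/1.017 = 4918.49; growth vs 2002 (4927.69) = -0.19%.

2001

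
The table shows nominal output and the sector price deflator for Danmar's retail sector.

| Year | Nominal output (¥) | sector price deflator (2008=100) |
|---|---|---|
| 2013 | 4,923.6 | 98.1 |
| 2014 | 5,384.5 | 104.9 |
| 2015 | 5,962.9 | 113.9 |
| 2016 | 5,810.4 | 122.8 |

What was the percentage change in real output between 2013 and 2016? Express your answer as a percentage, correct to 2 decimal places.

Real output 2013 = 4923.6/0.981 = 5018.96.
Real output 2016 = 5810.4/1.228 = 4731.60.
Change = 4731.60/5018.96 − 1 = -0.0573.

-5.73%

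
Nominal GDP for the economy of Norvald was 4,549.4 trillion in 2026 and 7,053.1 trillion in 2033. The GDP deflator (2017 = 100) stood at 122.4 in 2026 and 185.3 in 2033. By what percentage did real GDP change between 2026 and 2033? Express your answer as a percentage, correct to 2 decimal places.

Real GDP 2026 = 4549.4 / 1.224 = 3716.83.
Real GDP 2033 = 7053.1 / 1.853 = 3806.31.
Real growth = 3806.31 / 3716.83 − 1 = 0.0241.

2.41%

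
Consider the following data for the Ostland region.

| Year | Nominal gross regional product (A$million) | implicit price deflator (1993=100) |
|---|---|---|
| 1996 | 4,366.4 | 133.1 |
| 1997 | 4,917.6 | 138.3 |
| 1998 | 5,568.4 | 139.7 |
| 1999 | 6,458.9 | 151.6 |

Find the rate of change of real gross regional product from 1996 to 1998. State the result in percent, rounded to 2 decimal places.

21.50%

Real gross regional product 1996 = 4366.4/1.331 = 3280.54.
Real gross regional product 1998 = 5568.4/1.397 = 3985.97.
Change = 3985.97/3280.54 − 1 = 0.2150.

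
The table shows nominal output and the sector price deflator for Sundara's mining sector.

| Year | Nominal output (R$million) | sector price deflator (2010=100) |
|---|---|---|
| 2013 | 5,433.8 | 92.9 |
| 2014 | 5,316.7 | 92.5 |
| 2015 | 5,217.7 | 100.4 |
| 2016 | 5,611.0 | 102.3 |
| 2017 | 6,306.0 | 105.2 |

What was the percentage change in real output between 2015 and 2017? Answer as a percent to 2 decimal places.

Real output 2015 = 5217.7/1.004 = 5196.91.
Real output 2017 = 6306.0/1.052 = 5994.30.
Change = 5994.30/5196.91 − 1 = 0.1534.

15.34%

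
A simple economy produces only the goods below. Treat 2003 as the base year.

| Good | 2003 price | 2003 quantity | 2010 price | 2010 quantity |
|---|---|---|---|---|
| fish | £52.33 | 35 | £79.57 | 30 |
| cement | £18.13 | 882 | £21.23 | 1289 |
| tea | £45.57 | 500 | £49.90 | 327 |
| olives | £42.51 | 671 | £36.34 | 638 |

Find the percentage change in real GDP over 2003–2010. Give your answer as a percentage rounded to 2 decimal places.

Real GDP 2003 = Nominal GDP 2003 = 52.33·35 + 18.13·882 + 45.57·500 + 42.51·671 = 69131.42.
Real GDP 2010 (at 2003 prices) = 52.33·30 + 18.13·1289 + 45.57·327 + 42.51·638 = 66962.24.
Real growth = 66962.24/69131.42 − 1 = -0.0314.

-3.14%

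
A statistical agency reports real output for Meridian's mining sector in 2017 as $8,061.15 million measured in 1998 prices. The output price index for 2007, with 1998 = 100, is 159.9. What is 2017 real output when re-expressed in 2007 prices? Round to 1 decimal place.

Real output in 2007 prices = Real output in 1998 prices × (P_2007/P_1998) = 8061.15 × 1.599 = 12889.78.

$12,889.8 million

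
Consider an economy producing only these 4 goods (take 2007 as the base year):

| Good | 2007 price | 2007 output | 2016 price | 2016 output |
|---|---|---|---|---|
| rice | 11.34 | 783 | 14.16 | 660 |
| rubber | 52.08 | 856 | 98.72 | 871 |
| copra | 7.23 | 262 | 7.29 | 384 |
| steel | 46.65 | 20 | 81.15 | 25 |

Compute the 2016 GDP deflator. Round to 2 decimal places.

176.37

Nominal GDP 2016 = 14.16·660 + 98.72·871 + 7.29·384 + 81.15·25 = 100158.83.
Real GDP 2016 (at 2007 prices) = 11.34·660 + 52.08·871 + 7.23·384 + 46.65·25 = 56788.65.
Deflator = Nominal/Real × 100 = 100158.83/56788.65 × 100 = 176.371.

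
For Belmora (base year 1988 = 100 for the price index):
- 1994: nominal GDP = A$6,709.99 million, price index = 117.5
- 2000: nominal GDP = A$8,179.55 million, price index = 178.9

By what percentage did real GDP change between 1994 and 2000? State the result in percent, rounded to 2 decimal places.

-19.94%

Deflate each year: 1994 → 6709.99/1.175 = 5710.63; 2000 → 8179.55/1.789 = 4572.14.
So real GDP changed by 4572.14/5710.63 − 1 = -0.1994, i.e. -19.94%.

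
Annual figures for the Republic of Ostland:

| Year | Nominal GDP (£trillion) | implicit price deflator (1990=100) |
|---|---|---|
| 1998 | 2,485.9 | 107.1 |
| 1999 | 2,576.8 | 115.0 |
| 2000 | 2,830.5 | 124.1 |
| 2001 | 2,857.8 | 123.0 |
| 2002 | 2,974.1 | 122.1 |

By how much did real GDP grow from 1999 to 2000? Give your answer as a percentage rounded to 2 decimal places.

1.79%

Real GDP 1999 = 2576.8/1.150 = 2240.70.
Real GDP 2000 = 2830.5/1.241 = 2280.82.
Change = 2280.82/2240.70 − 1 = 0.0179.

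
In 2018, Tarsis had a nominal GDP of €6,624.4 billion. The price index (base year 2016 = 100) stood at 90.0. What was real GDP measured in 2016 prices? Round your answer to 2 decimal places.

Real GDP = Nominal / (price index/100) = 6624.4 / 0.900 = 7360.44.

€7,360.44 billion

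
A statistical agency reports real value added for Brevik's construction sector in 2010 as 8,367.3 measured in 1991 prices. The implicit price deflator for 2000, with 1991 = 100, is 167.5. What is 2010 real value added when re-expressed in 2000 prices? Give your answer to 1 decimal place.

Real value added in 2000 prices = Real value added in 1991 prices × (P_2000/P_1991) = 8367.3 × 1.675 = 14015.23.

14,015.2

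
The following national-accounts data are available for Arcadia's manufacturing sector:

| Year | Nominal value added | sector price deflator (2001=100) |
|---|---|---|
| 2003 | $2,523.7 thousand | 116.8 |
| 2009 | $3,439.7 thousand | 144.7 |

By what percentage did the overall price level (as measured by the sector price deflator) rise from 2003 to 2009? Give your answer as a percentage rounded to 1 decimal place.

Price-level change = 144.7 / 116.8 − 1 = 0.2389.

23.9%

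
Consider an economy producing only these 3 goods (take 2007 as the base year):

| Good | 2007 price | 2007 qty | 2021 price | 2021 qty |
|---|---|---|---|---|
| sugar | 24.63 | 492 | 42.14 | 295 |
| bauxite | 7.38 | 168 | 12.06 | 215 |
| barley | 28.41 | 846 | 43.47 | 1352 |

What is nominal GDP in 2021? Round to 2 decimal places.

73795.64

Nominal GDP 2021 = Σ (p_2021 × q_2021) = 42.14·295 + 12.06·215 + 43.47·1352 = 73795.64.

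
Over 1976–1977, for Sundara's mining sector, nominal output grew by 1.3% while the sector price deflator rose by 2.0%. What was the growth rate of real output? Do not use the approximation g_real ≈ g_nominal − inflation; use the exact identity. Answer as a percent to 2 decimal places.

-0.69%

(1 + g_nom) = (1 + g_real)(1 + π), so g_real = 1.0130 / 1.0200 − 1 = -0.00686.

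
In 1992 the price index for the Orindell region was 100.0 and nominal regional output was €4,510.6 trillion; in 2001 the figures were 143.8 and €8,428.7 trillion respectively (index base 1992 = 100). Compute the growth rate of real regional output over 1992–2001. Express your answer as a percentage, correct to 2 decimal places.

Deflate each year: 1992 → 4510.6/1.000 = 4510.60; 2001 → 8428.7/1.438 = 5861.40.
So real regional output changed by 5861.40/4510.60 − 1 = 0.2995, i.e. 29.95%.

29.95%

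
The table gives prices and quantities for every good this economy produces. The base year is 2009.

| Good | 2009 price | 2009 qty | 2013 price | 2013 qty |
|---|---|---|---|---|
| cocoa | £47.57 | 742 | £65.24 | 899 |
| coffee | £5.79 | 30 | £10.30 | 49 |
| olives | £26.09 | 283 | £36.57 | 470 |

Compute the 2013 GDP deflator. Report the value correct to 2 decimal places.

138.02

Nominal GDP 2013 = 65.24·899 + 10.30·49 + 36.57·470 = 76343.36.
Real GDP 2013 (at 2009 prices) = 47.57·899 + 5.79·49 + 26.09·470 = 55311.44.
Deflator = Nominal/Real × 100 = 76343.36/55311.44 × 100 = 138.025.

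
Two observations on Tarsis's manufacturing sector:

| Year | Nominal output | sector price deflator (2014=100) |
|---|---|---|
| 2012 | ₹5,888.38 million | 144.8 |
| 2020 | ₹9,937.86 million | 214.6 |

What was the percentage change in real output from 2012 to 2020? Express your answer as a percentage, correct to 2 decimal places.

13.88%

Real output 2012 = 5888.38 / 1.448 = 4066.56.
Real output 2020 = 9937.86 / 2.146 = 4630.88.
Real growth = 4630.88 / 4066.56 − 1 = 0.1388.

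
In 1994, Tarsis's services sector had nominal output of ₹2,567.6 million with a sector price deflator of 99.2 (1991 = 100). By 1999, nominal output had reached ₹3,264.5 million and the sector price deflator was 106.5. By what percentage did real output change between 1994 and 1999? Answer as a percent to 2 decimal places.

18.43%

Deflate each year: 1994 → 2567.6/0.992 = 2588.31; 1999 → 3264.5/1.065 = 3065.26.
So real output changed by 3065.26/2588.31 − 1 = 0.1843, i.e. 18.43%.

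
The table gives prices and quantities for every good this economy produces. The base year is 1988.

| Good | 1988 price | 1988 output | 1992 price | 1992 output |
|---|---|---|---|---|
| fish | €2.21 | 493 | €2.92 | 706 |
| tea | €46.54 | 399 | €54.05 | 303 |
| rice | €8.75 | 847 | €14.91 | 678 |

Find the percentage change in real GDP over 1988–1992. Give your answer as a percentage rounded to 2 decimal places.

Real GDP 1988 = Nominal GDP 1988 = 2.21·493 + 46.54·399 + 8.75·847 = 27070.24.
Real GDP 1992 (at 1988 prices) = 2.21·706 + 46.54·303 + 8.75·678 = 21594.38.
Real growth = 21594.38/27070.24 − 1 = -0.2023.

-20.23%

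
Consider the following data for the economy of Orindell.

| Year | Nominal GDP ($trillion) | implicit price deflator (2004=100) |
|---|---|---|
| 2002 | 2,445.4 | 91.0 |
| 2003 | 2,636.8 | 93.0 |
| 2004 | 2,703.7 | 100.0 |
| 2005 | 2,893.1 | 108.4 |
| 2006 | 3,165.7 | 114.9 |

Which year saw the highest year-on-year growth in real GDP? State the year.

2003

2003: real = 2636.8/0.930 = 2835.27; growth vs 2002 (2687.25) = 5.51%.
2004: real = 2703.7/1.000 = 2703.70; growth vs 2003 (2835.27) = -4.64%.
2005: real = 2893.1/1.084 = 2668.91; growth vs 2004 (2703.70) = -1.29%.
2006: real = 3165.7/1.149 = 2755.18; growth vs 2005 (2668.91) = 3.23%.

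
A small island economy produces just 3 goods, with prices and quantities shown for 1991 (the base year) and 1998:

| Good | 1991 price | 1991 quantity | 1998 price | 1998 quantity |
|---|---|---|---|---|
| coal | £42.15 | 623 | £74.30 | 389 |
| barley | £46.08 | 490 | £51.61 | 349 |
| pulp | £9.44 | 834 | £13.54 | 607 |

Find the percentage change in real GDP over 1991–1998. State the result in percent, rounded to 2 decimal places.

-32.63%

Real GDP 1991 = Nominal GDP 1991 = 42.15·623 + 46.08·490 + 9.44·834 = 56711.61.
Real GDP 1998 (at 1991 prices) = 42.15·389 + 46.08·349 + 9.44·607 = 38208.35.
Real growth = 38208.35/56711.61 − 1 = -0.3263.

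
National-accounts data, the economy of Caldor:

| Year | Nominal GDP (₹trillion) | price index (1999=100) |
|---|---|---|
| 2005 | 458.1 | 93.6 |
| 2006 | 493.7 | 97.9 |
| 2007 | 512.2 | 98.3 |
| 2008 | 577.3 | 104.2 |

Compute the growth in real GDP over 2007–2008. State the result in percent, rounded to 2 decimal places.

6.33%

Real GDP 2007 = 512.2/0.983 = 521.06.
Real GDP 2008 = 577.3/1.042 = 554.03.
Change = 554.03/521.06 − 1 = 0.0633.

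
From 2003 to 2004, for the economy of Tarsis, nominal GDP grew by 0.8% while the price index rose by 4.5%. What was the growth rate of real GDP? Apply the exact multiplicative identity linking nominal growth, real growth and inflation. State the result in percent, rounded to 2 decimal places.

-3.54%

(1 + g_nom) = (1 + g_real)(1 + π), so g_real = 1.0080 / 1.0450 − 1 = -0.03541.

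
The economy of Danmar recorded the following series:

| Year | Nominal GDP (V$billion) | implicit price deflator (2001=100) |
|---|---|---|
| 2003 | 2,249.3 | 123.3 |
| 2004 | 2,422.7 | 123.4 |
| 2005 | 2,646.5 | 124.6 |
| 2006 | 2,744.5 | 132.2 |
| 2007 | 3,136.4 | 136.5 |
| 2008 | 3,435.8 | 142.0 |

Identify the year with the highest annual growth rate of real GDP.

2007

2004: real = 2422.7/1.234 = 1963.29; growth vs 2003 (1824.25) = 7.62%.
2005: real = 2646.5/1.246 = 2124.00; growth vs 2004 (1963.29) = 8.19%.
2006: real = 2744.5/1.322 = 2076.02; growth vs 2005 (2124.00) = -2.26%.
2007: real = 3136.4/1.365 = 2297.73; growth vs 2006 (2076.02) = 10.68%.
2008: real = 3435.8/1.420 = 2419.58; growth vs 2007 (2297.73) = 5.30%.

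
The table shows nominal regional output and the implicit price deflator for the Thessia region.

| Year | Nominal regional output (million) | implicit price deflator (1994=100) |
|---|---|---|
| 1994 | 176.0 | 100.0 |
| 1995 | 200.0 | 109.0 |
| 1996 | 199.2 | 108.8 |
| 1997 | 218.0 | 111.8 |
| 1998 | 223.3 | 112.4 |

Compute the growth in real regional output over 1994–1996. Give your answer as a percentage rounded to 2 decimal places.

Real regional output 1994 = 176.0/1.000 = 176.00.
Real regional output 1996 = 199.2/1.088 = 183.09.
Change = 183.09/176.00 − 1 = 0.0403.

4.03%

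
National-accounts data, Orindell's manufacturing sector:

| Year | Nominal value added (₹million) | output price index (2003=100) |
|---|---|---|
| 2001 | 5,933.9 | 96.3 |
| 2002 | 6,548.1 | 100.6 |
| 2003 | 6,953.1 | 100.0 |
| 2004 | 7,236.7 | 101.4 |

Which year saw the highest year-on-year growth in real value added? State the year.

2002: real = 6548.1/1.006 = 6509.05; growth vs 2001 (6161.89) = 5.63%.
2003: real = 6953.1/1.000 = 6953.10; growth vs 2002 (6509.05) = 6.82%.
2004: real = 7236.7/1.014 = 7136.79; growth vs 2003 (6953.10) = 2.64%.

2003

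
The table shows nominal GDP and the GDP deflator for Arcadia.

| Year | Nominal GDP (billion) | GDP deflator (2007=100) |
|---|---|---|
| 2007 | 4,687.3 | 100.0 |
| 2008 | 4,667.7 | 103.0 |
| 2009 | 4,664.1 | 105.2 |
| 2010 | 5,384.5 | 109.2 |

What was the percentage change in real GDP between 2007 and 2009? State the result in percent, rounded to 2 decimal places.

-5.41%

Real GDP 2007 = 4687.3/1.000 = 4687.30.
Real GDP 2009 = 4664.1/1.052 = 4433.56.
Change = 4433.56/4687.30 − 1 = -0.0541.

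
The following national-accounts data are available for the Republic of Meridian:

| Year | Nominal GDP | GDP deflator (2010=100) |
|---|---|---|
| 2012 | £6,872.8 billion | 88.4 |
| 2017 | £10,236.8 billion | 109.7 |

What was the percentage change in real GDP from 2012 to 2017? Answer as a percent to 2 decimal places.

20.03%

Real GDP 2012 = 6872.8 / 0.884 = 7774.66.
Real GDP 2017 = 10236.8 / 1.097 = 9331.63.
Real growth = 9331.63 / 7774.66 − 1 = 0.2003.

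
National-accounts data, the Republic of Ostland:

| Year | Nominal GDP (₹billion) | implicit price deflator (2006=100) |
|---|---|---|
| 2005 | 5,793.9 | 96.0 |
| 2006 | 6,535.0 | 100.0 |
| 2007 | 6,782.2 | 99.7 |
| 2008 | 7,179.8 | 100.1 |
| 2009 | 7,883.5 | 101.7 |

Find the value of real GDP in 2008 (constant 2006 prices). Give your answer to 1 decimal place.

Real GDP 2008 = 7179.8 / 1.001 = 7172.63.

₹7,172.6 billion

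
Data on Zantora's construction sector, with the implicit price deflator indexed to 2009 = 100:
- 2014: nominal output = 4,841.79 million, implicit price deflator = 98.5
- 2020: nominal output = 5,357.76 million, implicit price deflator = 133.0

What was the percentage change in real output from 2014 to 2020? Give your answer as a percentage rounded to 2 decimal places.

Deflate each year: 2014 → 4841.79/0.985 = 4915.52; 2020 → 5357.76/1.330 = 4028.39.
So real output changed by 4028.39/4915.52 − 1 = -0.1805, i.e. -18.05%.

-18.05%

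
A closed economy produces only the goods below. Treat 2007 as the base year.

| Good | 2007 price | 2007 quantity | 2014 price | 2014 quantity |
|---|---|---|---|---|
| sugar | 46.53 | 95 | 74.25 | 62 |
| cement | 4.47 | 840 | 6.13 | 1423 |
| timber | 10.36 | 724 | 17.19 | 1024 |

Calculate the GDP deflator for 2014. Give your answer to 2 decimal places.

Nominal GDP 2014 = 74.25·62 + 6.13·1423 + 17.19·1024 = 30929.05.
Real GDP 2014 (at 2007 prices) = 46.53·62 + 4.47·1423 + 10.36·1024 = 19854.31.
Deflator = Nominal/Real × 100 = 30929.05/19854.31 × 100 = 155.780.

155.78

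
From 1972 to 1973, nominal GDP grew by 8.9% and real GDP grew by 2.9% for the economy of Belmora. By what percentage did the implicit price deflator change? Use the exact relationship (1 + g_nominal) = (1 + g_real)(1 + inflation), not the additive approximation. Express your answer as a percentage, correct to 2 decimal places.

5.83%

(1 + g_nom) = (1 + g_real)(1 + π), so π = 1.0890 / 1.0290 − 1 = 0.05831.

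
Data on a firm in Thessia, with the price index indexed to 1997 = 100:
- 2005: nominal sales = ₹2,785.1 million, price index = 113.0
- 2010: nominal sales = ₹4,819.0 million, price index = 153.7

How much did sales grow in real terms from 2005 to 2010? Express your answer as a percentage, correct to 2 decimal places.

Deflate each year: 2005 → 2785.1/1.130 = 2464.69; 2010 → 4819.0/1.537 = 3135.33.
So real sales changed by 3135.33/2464.69 − 1 = 0.2721, i.e. 27.21%.

27.21%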